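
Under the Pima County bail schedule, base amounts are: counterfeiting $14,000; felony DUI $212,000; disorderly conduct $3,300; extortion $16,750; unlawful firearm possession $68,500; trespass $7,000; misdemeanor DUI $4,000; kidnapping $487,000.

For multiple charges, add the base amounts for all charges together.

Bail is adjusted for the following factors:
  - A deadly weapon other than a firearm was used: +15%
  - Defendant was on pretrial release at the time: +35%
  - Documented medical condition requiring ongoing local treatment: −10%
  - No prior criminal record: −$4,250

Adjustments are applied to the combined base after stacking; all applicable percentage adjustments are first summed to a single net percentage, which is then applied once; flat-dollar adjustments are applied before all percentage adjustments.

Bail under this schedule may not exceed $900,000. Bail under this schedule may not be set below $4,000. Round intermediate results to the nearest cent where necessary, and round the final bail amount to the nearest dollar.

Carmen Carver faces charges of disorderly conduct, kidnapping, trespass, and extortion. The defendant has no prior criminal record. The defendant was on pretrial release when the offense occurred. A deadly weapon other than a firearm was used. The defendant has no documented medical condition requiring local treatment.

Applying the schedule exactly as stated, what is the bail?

$764,700

Base amounts from the schedule: disorderly conduct $3,300; kidnapping $487,000; trespass $7,000; extortion $16,750.
Stacking rule: sum of all bases. $3,300 + $487,000 + $7,000 + $16,750 = $514,050.
No prior criminal record (−$4,250 flat): $514,050 − $4,250 = $509,800.
Net percentage adjustment: +15% +35% = +50%. $509,800 × 1.5 = $764,700.
$764,700 is within the $900,000 maximum.
$764,700 is at or above the $4,000 minimum.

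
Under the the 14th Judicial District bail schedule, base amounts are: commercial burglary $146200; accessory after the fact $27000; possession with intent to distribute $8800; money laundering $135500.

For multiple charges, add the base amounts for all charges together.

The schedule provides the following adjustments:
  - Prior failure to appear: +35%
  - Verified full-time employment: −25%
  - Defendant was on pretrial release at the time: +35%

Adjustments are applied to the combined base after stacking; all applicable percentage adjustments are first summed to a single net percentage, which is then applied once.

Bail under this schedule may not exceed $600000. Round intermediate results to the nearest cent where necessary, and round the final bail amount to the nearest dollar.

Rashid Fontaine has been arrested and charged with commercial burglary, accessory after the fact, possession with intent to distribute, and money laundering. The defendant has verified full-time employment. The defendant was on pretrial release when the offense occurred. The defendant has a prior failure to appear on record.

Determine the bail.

$460375

Base amounts from the schedule: commercial burglary $146200; accessory after the fact $27000; possession with intent to distribute $8800; money laundering $135500.
Stacking rule: sum of all bases. $146200 + $27000 + $8800 + $135500 = $317500.
Net percentage adjustment: +35% −25% +35% = +45%. $317500 × 1.45 = $460375.
$460375 is within the $600000 maximum.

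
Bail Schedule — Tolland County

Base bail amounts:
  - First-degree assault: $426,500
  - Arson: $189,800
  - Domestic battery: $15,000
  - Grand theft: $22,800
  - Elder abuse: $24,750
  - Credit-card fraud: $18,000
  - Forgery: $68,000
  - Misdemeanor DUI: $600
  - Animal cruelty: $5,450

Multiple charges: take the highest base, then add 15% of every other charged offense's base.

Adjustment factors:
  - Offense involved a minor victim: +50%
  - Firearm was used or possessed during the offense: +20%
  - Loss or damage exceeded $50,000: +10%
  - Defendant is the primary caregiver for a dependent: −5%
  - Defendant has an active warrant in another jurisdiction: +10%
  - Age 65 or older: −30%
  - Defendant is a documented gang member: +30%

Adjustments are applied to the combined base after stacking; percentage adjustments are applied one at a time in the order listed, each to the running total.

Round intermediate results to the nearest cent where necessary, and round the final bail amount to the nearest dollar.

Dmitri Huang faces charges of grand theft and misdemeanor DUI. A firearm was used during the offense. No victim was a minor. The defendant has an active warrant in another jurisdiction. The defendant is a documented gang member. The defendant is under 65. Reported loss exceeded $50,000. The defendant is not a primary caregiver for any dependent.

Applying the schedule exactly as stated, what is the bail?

$43,207

Base amounts from the schedule: grand theft $22,800; misdemeanor DUI $600.
Stacking rule: highest base plus 15% of each additional charge. Highest is grand theft at $22,800. Additional: $600 × 15% = $90. Combined base = $22,800 + $90 = $22,890.
Firearm was used or possessed during the offense (+20%): $22,890 × 1.2 = $27,468.
Loss or damage exceeded $50,000 (+10%): $27,468 × 1.1 = $30,214.80.
Defendant has an active warrant in another jurisdiction (+10%): $30,214.80 × 1.1 = $33,236.28.
Defendant is a documented gang member (+30%): $33,236.28 × 1.3 = $43,207.16.
Rounded to the nearest dollar: $43,207.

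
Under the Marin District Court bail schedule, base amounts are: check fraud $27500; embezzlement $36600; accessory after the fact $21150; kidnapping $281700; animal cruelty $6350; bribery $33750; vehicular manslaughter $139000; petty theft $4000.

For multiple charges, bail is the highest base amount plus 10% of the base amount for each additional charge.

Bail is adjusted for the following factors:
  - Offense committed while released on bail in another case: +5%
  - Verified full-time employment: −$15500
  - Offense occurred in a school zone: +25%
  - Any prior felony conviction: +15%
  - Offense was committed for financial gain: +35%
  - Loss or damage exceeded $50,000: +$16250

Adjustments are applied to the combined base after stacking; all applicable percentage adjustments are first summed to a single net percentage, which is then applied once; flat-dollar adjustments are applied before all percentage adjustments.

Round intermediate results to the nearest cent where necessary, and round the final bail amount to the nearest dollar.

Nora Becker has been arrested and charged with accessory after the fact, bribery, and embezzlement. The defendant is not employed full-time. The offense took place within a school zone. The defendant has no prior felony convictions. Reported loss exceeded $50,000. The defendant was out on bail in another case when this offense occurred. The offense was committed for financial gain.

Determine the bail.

$96261

Base amounts from the schedule: accessory after the fact $21150; bribery $33750; embezzlement $36600.
Stacking rule: highest base plus 10% of each additional charge. Highest is embezzlement at $36600. Additional: $21150 × 10% = $2115; $33750 × 10% = $3375. Combined base = $36600 + $5490 = $42090.
Loss or damage exceeded $50,000 (+$16250 flat): $42090 + $16250 = $58340.
Net percentage adjustment: +5% +25% +35% = +65%. $58340 × 1.65 = $96261.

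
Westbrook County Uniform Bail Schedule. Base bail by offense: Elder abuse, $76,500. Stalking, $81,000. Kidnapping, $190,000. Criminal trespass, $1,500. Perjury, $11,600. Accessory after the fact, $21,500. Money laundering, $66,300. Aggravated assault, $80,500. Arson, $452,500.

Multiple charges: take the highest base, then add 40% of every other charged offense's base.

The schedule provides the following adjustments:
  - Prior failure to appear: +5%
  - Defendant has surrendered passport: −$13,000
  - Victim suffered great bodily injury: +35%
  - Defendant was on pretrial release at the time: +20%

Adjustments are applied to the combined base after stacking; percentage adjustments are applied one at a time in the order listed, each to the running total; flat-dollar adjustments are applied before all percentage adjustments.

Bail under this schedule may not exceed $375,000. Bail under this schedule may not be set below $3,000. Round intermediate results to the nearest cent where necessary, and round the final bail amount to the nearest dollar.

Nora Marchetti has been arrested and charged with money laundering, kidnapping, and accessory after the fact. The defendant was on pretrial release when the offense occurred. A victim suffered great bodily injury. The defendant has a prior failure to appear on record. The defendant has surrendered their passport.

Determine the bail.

Base amounts from the schedule: money laundering $66,300; kidnapping $190,000; accessory after the fact $21,500.
Stacking rule: highest base plus 40% of each additional charge. Highest is kidnapping at $190,000. Additional: $66,300 × 40% = $26,520; $21,500 × 40% = $8,600. Combined base = $190,000 + $35,120 = $225,120.
Defendant has surrendered passport (−$13,000 flat): $225,120 − $13,000 = $212,120.
Prior failure to appear (+5%): $212,120 × 1.05 = $222,726.
Victim suffered great bodily injury (+35%): $222,726 × 1.35 = $300,680.10.
Defendant was on pretrial release at the time (+20%): $300,680.10 × 1.2 = $360,816.12.
$360,816.12 is within the $375,000 maximum.
$360,816.12 is at or above the $3,000 minimum.
Rounded to the nearest dollar: $360,816.

$360,816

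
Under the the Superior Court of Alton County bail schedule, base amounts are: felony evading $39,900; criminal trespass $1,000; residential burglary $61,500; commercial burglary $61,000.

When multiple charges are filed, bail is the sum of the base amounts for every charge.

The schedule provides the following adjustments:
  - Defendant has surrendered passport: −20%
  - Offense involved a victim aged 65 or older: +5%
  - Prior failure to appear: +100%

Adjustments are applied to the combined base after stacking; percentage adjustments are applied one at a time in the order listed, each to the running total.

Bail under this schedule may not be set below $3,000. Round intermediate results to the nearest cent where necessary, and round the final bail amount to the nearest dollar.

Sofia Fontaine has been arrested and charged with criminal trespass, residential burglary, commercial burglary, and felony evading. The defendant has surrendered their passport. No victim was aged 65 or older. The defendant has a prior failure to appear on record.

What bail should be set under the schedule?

Base amounts from the schedule: criminal trespass $1,000; residential burglary $61,500; commercial burglary $61,000; felony evading $39,900.
Stacking rule: sum of all bases. $1,000 + $61,500 + $61,000 + $39,900 = $163,400.
Defendant has surrendered passport (−20%): $163,400 × 0.8 = $130,720.
Prior failure to appear (+100%): $130,720 × 2 = $261,440.
$261,440 is at or above the $3,000 minimum.

$261,440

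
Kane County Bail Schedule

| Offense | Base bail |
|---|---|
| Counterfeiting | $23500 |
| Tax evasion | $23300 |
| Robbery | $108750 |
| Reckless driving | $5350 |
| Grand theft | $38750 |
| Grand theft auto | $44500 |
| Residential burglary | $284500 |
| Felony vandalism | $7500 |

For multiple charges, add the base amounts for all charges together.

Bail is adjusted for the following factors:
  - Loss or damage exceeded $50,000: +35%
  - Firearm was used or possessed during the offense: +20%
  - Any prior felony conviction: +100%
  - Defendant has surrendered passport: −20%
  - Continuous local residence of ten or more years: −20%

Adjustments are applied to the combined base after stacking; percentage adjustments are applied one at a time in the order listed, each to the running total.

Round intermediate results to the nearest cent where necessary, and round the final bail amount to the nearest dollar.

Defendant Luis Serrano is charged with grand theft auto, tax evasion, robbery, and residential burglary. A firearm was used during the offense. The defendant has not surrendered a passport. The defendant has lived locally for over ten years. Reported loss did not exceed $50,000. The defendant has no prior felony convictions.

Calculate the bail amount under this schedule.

Base amounts from the schedule: grand theft auto $44500; tax evasion $23300; robbery $108750; residential burglary $284500.
Stacking rule: sum of all bases. $44500 + $23300 + $108750 + $284500 = $461050.
Firearm was used or possessed during the offense (+20%): $461050 × 1.2 = $553260.
Continuous local residence of ten or more years (−20%): $553260 × 0.8 = $442608.

$442608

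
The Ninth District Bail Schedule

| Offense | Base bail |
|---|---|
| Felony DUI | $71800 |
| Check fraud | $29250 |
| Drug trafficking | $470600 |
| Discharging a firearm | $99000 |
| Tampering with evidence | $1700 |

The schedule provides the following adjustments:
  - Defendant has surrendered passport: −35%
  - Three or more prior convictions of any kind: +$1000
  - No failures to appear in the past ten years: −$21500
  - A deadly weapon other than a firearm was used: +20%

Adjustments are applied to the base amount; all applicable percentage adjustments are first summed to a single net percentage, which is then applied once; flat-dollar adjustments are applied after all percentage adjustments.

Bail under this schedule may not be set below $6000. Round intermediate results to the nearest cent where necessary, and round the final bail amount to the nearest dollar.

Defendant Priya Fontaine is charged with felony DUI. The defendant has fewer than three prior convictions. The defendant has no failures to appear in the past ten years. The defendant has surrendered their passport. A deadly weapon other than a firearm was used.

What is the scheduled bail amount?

$39530

Base amounts from the schedule: felony DUI $71800.
Single charge. Combined base = $71800.
Net percentage adjustment: −35% +20% = −15%. $71800 × 0.85 = $61030.
No failures to appear in the past ten years (−$21500 flat): $61030 − $21500 = $39530.
$39530 is at or above the $6000 minimum.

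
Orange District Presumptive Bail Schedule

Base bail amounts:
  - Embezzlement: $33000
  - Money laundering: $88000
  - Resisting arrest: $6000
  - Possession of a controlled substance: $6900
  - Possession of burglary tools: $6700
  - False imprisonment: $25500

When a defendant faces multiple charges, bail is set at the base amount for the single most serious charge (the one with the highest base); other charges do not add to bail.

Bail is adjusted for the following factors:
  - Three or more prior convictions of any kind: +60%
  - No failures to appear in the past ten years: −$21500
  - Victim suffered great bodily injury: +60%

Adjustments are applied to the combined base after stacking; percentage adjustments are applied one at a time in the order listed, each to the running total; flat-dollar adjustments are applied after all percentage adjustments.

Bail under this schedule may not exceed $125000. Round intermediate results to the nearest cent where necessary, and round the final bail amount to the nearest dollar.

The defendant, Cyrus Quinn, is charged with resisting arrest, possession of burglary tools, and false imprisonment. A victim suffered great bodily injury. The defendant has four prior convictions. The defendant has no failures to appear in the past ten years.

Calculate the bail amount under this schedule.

Base amounts from the schedule: resisting arrest $6000; possession of burglary tools $6700; false imprisonment $25500.
Stacking rule: use the highest base only. Highest is false imprisonment at $25500. Combined base = $25500.
Three or more prior convictions of any kind (+60%): $25500 × 1.6 = $40800.
Victim suffered great bodily injury (+60%): $40800 × 1.6 = $65280.
No failures to appear in the past ten years (−$21500 flat): $65280 − $21500 = $43780.
$43780 is within the $125000 maximum.

$43780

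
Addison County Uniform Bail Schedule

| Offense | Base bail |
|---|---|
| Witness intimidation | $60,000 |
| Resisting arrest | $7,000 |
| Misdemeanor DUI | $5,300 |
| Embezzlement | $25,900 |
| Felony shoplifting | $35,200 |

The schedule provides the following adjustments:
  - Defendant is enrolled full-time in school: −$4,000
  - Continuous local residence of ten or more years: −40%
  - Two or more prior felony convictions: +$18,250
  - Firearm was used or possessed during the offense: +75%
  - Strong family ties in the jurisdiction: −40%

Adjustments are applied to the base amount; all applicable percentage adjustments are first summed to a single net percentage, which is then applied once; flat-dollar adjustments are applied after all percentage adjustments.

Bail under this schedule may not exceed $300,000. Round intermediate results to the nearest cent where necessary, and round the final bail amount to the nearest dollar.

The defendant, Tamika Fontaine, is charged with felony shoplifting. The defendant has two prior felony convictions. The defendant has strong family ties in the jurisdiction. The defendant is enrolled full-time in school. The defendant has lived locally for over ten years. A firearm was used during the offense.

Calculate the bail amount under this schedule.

$47,690

Base amounts from the schedule: felony shoplifting $35,200.
Single charge. Combined base = $35,200.
Net percentage adjustment: −40% +75% −40% = −5%. $35,200 × 0.95 = $33,440.
Defendant is enrolled full-time in school (−$4,000 flat): $33,440 − $4,000 = $29,440.
Two or more prior felony convictions (+$18,250 flat): $29,440 + $18,250 = $47,690.
$47,690 is within the $300,000 maximum.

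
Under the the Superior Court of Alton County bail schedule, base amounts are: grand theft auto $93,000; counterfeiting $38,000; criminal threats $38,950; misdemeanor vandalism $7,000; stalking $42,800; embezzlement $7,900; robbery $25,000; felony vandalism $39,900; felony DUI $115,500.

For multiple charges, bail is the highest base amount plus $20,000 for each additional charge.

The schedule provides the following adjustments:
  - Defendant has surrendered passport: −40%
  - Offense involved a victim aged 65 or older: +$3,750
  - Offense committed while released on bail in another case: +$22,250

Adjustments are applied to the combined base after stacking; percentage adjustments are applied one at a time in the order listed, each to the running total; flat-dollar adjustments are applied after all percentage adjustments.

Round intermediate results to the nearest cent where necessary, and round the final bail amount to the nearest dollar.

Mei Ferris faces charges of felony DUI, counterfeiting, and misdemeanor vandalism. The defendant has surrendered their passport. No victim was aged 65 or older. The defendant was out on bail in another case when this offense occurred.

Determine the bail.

Base amounts from the schedule: felony DUI $115,500; counterfeiting $38,000; misdemeanor vandalism $7,000.
Stacking rule: highest base plus $20,000 per additional charge. Highest is felony DUI at $115,500; 2 additional charges → +$40,000. Combined base = $155,500.
Defendant has surrendered passport (−40%): $155,500 × 0.6 = $93,300.
Offense committed while released on bail in another case (+$22,250 flat): $93,300 + $22,250 = $115,550.

$115,550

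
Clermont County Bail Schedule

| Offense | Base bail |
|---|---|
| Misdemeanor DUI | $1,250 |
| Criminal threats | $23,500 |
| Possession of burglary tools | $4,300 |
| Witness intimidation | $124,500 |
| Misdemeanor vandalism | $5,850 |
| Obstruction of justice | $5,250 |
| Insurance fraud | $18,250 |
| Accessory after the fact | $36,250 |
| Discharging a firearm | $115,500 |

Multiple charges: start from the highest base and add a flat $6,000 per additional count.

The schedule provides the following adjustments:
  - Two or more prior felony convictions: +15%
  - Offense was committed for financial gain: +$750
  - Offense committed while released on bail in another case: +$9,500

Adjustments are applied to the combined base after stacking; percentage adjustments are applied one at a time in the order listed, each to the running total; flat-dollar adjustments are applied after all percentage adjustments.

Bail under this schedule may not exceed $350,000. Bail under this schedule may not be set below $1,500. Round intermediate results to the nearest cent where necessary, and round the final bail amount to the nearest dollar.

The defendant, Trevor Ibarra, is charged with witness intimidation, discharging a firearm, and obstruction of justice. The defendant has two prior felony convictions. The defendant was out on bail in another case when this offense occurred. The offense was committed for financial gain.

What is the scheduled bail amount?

Base amounts from the schedule: witness intimidation $124,500; discharging a firearm $115,500; obstruction of justice $5,250.
Stacking rule: highest base plus $6,000 per additional charge. Highest is witness intimidation at $124,500; 2 additional charges → +$12,000. Combined base = $136,500.
Two or more prior felony convictions (+15%): $136,500 × 1.15 = $156,975.
Offense was committed for financial gain (+$750 flat): $156,975 + $750 = $157,725.
Offense committed while released on bail in another case (+$9,500 flat): $157,725 + $9,500 = $167,225.
$167,225 is within the $350,000 maximum.
$167,225 is at or above the $1,500 minimum.

$167,225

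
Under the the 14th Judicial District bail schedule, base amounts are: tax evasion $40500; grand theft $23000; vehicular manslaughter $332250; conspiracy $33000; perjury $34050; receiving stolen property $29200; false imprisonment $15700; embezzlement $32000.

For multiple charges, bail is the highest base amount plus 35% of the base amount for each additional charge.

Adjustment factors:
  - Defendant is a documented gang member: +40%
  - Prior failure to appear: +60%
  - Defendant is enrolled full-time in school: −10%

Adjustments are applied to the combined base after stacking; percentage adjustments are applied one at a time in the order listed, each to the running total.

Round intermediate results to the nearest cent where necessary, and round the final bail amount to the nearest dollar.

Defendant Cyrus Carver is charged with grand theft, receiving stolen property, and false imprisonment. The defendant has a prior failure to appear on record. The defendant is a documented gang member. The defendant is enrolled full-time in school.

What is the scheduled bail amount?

Base amounts from the schedule: grand theft $23000; receiving stolen property $29200; false imprisonment $15700.
Stacking rule: highest base plus 35% of each additional charge. Highest is receiving stolen property at $29200. Additional: $23000 × 35% = $8050; $15700 × 35% = $5495. Combined base = $29200 + $13545 = $42745.
Defendant is a documented gang member (+40%): $42745 × 1.4 = $59843.
Prior failure to appear (+60%): $59843 × 1.6 = $95748.80.
Defendant is enrolled full-time in school (−10%): $95748.80 × 0.9 = $86173.92.
Rounded to the nearest dollar: $86174.

$86174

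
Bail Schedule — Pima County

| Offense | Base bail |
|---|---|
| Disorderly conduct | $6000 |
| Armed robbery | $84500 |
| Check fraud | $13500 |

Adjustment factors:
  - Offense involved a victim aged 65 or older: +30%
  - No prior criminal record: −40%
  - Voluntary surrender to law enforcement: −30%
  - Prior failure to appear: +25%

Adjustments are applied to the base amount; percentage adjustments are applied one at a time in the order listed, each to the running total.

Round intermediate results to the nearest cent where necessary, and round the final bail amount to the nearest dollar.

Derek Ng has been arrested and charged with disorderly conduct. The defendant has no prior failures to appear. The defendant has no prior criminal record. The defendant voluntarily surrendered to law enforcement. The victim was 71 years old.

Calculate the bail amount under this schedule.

$3276

Base amounts from the schedule: disorderly conduct $6000.
Single charge. Combined base = $6000.
Offense involved a victim aged 65 or older (+30%): $6000 × 1.3 = $7800.
No prior criminal record (−40%): $7800 × 0.6 = $4680.
Voluntary surrender to law enforcement (−30%): $4680 × 0.7 = $3276.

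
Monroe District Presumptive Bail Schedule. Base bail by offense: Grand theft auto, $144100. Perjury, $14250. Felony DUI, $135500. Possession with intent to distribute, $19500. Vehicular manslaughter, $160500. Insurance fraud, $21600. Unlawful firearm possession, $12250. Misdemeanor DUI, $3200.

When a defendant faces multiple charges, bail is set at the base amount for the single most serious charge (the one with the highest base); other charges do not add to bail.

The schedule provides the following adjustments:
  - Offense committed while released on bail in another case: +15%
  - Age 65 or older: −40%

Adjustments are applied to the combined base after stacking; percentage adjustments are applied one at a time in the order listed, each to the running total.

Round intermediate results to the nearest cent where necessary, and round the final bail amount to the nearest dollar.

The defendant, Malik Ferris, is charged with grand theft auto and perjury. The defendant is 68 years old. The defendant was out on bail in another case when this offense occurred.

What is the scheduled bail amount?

$99429

Base amounts from the schedule: grand theft auto $144100; perjury $14250.
Stacking rule: use the highest base only. Highest is grand theft auto at $144100. Combined base = $144100.
Offense committed while released on bail in another case (+15%): $144100 × 1.15 = $165715.
Age 65 or older (−40%): $165715 × 0.6 = $99429.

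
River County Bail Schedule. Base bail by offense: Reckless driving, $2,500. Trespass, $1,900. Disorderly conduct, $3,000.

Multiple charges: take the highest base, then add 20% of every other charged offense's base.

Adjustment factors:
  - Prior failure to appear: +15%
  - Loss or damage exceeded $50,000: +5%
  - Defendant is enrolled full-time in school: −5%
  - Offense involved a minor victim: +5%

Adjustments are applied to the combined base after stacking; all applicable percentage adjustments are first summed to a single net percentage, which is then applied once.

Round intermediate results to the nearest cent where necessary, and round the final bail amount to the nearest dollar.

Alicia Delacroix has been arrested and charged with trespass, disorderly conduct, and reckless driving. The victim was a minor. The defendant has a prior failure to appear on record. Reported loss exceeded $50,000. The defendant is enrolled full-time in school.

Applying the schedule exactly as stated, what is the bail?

$4,656

Base amounts from the schedule: trespass $1,900; disorderly conduct $3,000; reckless driving $2,500.
Stacking rule: highest base plus 20% of each additional charge. Highest is disorderly conduct at $3,000. Additional: $1,900 × 20% = $380; $2,500 × 20% = $500. Combined base = $3,000 + $880 = $3,880.
Net percentage adjustment: +15% +5% −5% +5% = +20%. $3,880 × 1.2 = $4,656.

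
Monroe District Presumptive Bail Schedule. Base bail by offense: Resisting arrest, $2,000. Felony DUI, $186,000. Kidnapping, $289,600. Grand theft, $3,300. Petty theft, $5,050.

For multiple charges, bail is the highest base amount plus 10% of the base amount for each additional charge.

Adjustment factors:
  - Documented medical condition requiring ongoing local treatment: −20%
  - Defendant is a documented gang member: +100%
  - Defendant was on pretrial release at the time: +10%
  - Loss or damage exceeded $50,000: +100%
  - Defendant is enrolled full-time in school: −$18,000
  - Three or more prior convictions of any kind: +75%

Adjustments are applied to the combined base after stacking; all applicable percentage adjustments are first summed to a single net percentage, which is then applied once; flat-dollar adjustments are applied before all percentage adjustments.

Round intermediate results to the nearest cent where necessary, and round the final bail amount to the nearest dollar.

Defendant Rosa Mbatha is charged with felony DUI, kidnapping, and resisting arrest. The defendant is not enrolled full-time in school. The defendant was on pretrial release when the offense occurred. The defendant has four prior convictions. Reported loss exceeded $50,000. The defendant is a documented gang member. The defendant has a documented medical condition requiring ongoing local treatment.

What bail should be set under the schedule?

$1,125,660

Base amounts from the schedule: felony DUI $186,000; kidnapping $289,600; resisting arrest $2,000.
Stacking rule: highest base plus 10% of each additional charge. Highest is kidnapping at $289,600. Additional: $186,000 × 10% = $18,600; $2,000 × 10% = $200. Combined base = $289,600 + $18,800 = $308,400.
Net percentage adjustment: −20% +100% +10% +100% +75% = +265%. $308,400 × 3.65 = $1,125,660.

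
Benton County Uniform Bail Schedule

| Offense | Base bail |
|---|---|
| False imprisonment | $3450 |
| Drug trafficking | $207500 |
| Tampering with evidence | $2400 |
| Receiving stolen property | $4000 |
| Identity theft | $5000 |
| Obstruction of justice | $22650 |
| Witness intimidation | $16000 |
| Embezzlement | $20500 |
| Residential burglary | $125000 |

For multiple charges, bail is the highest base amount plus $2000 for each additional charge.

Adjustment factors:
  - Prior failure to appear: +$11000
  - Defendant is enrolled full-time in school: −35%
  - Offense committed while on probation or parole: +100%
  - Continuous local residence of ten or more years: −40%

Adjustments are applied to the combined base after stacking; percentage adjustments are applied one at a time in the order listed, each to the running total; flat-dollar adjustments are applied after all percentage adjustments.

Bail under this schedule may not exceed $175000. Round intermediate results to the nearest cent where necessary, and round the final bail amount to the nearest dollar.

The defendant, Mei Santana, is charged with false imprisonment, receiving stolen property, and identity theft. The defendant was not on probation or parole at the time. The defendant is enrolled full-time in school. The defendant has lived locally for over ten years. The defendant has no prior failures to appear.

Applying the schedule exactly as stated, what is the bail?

Base amounts from the schedule: false imprisonment $3450; receiving stolen property $4000; identity theft $5000.
Stacking rule: highest base plus $2000 per additional charge. Highest is identity theft at $5000; 2 additional charges → +$4000. Combined base = $9000.
Defendant is enrolled full-time in school (−35%): $9000 × 0.65 = $5850.
Continuous local residence of ten or more years (−40%): $5850 × 0.6 = $3510.
$3510 is within the $175000 maximum.

$3510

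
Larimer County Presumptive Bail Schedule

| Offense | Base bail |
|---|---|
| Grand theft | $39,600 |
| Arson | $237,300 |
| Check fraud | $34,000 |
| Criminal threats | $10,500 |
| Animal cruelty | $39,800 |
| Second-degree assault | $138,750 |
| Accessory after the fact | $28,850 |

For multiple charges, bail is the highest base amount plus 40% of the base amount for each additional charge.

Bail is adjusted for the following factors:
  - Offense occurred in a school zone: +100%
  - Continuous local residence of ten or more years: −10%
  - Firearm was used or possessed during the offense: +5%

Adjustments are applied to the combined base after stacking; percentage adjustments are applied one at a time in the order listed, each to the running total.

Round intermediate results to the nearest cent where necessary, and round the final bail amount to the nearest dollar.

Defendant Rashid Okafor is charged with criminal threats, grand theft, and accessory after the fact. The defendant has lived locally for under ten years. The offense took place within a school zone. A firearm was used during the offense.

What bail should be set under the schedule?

$116,214

Base amounts from the schedule: criminal threats $10,500; grand theft $39,600; accessory after the fact $28,850.
Stacking rule: highest base plus 40% of each additional charge. Highest is grand theft at $39,600. Additional: $10,500 × 40% = $4,200; $28,850 × 40% = $11,540. Combined base = $39,600 + $15,740 = $55,340.
Offense occurred in a school zone (+100%): $55,340 × 2 = $110,680.
Firearm was used or possessed during the offense (+5%): $110,680 × 1.05 = $116,214.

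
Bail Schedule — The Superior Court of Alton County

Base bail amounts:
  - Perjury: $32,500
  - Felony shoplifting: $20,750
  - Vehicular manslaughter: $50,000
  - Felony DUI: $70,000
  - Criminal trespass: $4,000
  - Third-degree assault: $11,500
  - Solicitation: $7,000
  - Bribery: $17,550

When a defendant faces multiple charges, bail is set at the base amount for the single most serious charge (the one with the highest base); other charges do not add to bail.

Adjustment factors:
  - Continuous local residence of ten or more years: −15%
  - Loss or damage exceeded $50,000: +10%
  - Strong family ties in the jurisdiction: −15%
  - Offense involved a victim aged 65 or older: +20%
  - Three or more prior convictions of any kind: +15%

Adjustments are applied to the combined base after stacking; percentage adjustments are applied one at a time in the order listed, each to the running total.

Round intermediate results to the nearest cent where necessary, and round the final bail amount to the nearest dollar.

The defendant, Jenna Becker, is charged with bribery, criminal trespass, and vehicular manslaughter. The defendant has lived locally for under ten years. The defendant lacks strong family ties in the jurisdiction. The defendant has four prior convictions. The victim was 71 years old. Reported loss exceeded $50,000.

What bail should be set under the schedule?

$75,900

Base amounts from the schedule: bribery $17,550; criminal trespass $4,000; vehicular manslaughter $50,000.
Stacking rule: use the highest base only. Highest is vehicular manslaughter at $50,000. Combined base = $50,000.
Loss or damage exceeded $50,000 (+10%): $50,000 × 1.1 = $55,000.
Offense involved a victim aged 65 or older (+20%): $55,000 × 1.2 = $66,000.
Three or more prior convictions of any kind (+15%): $66,000 × 1.15 = $75,900.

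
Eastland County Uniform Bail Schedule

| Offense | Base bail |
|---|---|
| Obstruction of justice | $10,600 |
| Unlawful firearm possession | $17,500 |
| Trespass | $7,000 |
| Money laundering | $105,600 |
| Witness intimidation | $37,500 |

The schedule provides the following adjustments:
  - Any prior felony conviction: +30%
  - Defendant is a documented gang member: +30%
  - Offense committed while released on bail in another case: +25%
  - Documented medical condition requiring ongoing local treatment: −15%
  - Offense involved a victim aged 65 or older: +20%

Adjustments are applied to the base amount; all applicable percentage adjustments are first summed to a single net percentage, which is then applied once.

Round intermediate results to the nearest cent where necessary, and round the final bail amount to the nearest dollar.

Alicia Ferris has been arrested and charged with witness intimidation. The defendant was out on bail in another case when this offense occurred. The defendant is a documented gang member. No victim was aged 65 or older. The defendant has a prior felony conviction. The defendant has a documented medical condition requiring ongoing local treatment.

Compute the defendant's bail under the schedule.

Base amounts from the schedule: witness intimidation $37,500.
Single charge. Combined base = $37,500.
Net percentage adjustment: +30% +30% +25% −15% = +70%. $37,500 × 1.7 = $63,750.

$63,750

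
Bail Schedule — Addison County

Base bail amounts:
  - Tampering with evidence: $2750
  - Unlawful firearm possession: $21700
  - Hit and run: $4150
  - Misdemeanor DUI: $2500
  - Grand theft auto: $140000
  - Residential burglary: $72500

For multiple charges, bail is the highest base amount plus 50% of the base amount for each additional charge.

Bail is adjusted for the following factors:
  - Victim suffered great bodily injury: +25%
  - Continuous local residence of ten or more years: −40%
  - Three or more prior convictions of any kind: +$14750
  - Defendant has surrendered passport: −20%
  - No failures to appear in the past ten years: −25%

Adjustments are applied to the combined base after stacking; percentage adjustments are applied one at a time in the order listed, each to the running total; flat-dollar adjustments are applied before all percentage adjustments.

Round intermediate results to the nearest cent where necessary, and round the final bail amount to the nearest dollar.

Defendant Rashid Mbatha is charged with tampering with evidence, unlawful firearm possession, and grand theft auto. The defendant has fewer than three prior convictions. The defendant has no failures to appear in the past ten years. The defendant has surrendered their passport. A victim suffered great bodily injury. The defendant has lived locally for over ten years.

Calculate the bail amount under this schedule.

Base amounts from the schedule: tampering with evidence $2750; unlawful firearm possession $21700; grand theft auto $140000.
Stacking rule: highest base plus 50% of each additional charge. Highest is grand theft auto at $140000. Additional: $2750 × 50% = $1375; $21700 × 50% = $10850. Combined base = $140000 + $12225 = $152225.
Victim suffered great bodily injury (+25%): $152225 × 1.25 = $190281.25.
Continuous local residence of ten or more years (−40%): $190281.25 × 0.6 = $114168.75.
Defendant has surrendered passport (−20%): $114168.75 × 0.8 = $91335.
No failures to appear in the past ten years (−25%): $91335 × 0.75 = $68501.25.
Rounded to the nearest dollar: $68501.

$68501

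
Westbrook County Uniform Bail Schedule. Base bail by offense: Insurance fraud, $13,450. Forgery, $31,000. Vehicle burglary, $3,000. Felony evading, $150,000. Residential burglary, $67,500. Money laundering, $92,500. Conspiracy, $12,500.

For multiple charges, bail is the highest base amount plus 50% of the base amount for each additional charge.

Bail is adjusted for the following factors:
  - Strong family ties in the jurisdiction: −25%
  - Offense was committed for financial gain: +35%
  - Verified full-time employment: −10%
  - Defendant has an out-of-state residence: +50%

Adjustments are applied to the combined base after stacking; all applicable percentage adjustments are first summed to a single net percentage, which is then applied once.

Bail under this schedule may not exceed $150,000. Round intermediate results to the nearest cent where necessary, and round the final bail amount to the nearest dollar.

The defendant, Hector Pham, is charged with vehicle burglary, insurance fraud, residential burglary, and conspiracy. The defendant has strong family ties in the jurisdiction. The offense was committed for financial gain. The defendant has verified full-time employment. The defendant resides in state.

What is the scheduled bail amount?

$81,975

Base amounts from the schedule: vehicle burglary $3,000; insurance fraud $13,450; residential burglary $67,500; conspiracy $12,500.
Stacking rule: highest base plus 50% of each additional charge. Highest is residential burglary at $67,500. Additional: $3,000 × 50% = $1,500; $13,450 × 50% = $6,725; $12,500 × 50% = $6,250. Combined base = $67,500 + $14,475 = $81,975.
Net percentage adjustment: −25% +35% −10% = +0%. $81,975 × 1 = $81,975.
$81,975 is within the $150,000 maximum.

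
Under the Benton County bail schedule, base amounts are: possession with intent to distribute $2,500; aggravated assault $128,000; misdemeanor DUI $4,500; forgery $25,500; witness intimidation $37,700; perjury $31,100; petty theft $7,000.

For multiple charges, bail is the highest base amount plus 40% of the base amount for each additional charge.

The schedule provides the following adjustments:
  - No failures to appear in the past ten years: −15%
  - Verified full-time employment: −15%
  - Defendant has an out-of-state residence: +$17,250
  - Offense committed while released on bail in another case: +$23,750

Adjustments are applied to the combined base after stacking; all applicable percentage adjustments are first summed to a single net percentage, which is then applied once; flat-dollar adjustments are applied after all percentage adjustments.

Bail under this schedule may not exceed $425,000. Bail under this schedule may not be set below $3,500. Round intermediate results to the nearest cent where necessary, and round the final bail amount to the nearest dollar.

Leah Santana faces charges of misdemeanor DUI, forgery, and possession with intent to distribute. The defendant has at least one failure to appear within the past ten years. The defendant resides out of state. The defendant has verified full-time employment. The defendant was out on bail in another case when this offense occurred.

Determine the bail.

Base amounts from the schedule: misdemeanor DUI $4,500; forgery $25,500; possession with intent to distribute $2,500.
Stacking rule: highest base plus 40% of each additional charge. Highest is forgery at $25,500. Additional: $4,500 × 40% = $1,800; $2,500 × 40% = $1,000. Combined base = $25,500 + $2,800 = $28,300.
Verified full-time employment (−15%): $28,300 × 0.85 = $24,055.
Defendant has an out-of-state residence (+$17,250 flat): $24,055 + $17,250 = $41,305.
Offense committed while released on bail in another case (+$23,750 flat): $41,305 + $23,750 = $65,055.
$65,055 is within the $425,000 maximum.
$65,055 is at or above the $3,500 minimum.

$65,055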